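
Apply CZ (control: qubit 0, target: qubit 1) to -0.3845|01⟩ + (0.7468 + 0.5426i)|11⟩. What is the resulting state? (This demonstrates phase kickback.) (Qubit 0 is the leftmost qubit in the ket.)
-0.3845|01⟩ + (-0.7468 - 0.5426i)|11⟩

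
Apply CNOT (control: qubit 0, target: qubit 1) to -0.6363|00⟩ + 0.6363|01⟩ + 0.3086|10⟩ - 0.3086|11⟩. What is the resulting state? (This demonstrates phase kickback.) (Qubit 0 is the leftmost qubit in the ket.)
-0.6363|00⟩ + 0.6363|01⟩ - 0.3086|10⟩ + 0.3086|11⟩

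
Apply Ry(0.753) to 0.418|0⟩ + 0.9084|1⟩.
0.05473|0⟩ + 0.9985|1⟩

Ry(0.753) = [[cos(θ/2), −sin(θ/2)], [sin(θ/2), cos(θ/2)]]; θ = 0.753, cos(θ/2) ≈ 0.929957, sin(θ/2) ≈ 0.367668.
With a = amp(|0⟩) = 0.418 and b = amp(|1⟩) = 0.9084:
new amp(|0⟩) = (0.929957)·a + (-0.367668)·b = 0.05473
new amp(|1⟩) = (0.367668)·a + (0.929957)·b = 0.9985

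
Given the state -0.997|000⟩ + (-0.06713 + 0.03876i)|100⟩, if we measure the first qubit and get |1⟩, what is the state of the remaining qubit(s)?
(-0.866 + 0.5i)|00⟩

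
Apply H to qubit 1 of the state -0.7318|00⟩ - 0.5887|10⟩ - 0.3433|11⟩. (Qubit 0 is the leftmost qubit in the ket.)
-0.5175|00⟩ - 0.5175|01⟩ - 0.659|10⟩ - 0.1735|11⟩

H on qubit 1 mixes each pair of kets that differ only in qubit 1: amplitudes (a, b) of (|…0…⟩, |…1…⟩) become ((a + b)/√2, (a − b)/√2). Kets absent from the input have amplitude 0.
(|00⟩, |01⟩): (a, b) = (-0.7318, 0) → (-0.5175, -0.5175)
(|10⟩, |11⟩): (a, b) = (-0.5887, -0.3433) → (-0.659, -0.1735)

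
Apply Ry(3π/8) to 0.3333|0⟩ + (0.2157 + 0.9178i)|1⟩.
(0.1573 - 0.5099i)|0⟩ + (0.3645 + 0.7631i)|1⟩

Ry(3π/8) = [[cos(θ/2), −sin(θ/2)], [sin(θ/2), cos(θ/2)]]; θ = 3π/8, cos(θ/2) ≈ 0.83147, sin(θ/2) ≈ 0.55557.
With a = amp(|0⟩) = 0.3333 and b = amp(|1⟩) = (0.2157 + 0.9178i):
new amp(|0⟩) = (0.83147)·a + (-0.55557)·b = (0.1573 - 0.5099i)
new amp(|1⟩) = (0.55557)·a + (0.83147)·b = (0.3645 + 0.7631i)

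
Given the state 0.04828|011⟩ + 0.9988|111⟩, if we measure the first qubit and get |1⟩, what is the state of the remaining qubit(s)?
|11⟩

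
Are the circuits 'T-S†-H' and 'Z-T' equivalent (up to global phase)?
No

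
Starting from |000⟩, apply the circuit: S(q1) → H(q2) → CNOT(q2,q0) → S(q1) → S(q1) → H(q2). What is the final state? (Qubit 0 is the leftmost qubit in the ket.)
1/2|000⟩ + 1/2|001⟩ + 1/2|100⟩ - 1/2|101⟩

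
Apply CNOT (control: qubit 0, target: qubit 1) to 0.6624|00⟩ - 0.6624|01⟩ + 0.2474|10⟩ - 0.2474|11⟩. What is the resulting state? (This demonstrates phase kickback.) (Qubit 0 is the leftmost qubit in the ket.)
0.6624|00⟩ - 0.6624|01⟩ - 0.2474|10⟩ + 0.2474|11⟩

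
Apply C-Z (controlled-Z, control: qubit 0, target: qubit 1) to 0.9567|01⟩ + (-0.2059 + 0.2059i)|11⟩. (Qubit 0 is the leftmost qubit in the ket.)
0.9567|01⟩ + (0.2059 - 0.2059i)|11⟩

C-Z leaves the control-|0⟩ kets |00⟩, |01⟩ unchanged and applies Z to qubit 1 on the control-|1⟩ pair (|10⟩, |11⟩).
Z = [[1, 0], [0, -1]].
With a = amp(|10⟩) = 0 and b = amp(|11⟩) = (-0.2059 + 0.2059i):
new amp(|10⟩) = (1)·a = 0
new amp(|11⟩) = (-1)·b = (0.2059 - 0.2059i)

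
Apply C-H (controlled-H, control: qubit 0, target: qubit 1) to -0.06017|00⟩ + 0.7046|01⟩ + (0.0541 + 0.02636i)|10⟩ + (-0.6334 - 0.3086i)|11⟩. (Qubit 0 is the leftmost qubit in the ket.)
-0.06017|00⟩ + 0.7046|01⟩ + (-0.4096 - 0.1996i)|10⟩ + (0.4861 + 0.2369i)|11⟩

C-H leaves the control-|0⟩ kets |00⟩, |01⟩ unchanged and applies H to qubit 1 on the control-|1⟩ pair (|10⟩, |11⟩).
H = [[1/√2, 1/√2], [1/√2, -1/√2]].
With a = amp(|10⟩) = (0.0541 + 0.02636i) and b = amp(|11⟩) = (-0.6334 - 0.3086i):
new amp(|10⟩) = (1/√2)·a + (1/√2)·b = (-0.4096 - 0.1996i)
new amp(|11⟩) = (1/√2)·a + (-1/√2)·b = (0.4861 + 0.2369i)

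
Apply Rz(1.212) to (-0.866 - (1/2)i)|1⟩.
(-0.427 - 0.9042i)|1⟩

Rz(1.212) = [[e^(−iθ/2), 0], [0, e^(iθ/2)]] with e^(±iθ/2) = cos(θ/2) ± i·sin(θ/2); θ = 1.212, cos(θ/2) ≈ 0.821933, sin(θ/2) ≈ 0.569584.
With a = amp(|0⟩) = 0 and b = amp(|1⟩) = (-0.866 - (1/2)i):
new amp(|0⟩) = (0.821933 - 0.569584i)·a = 0
new amp(|1⟩) = (0.821933 + 0.569584i)·b = (-0.427 - 0.9042i)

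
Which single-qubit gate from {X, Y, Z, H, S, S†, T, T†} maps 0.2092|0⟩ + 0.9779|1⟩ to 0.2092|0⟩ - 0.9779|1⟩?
Z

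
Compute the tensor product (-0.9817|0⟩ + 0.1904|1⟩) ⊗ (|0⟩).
-0.9817|00⟩ + 0.1904|10⟩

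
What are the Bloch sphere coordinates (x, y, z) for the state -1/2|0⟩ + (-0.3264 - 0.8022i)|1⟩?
(0.3264, 0.8022, -0.5001)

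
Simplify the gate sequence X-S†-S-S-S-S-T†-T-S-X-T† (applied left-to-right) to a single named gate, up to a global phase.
T†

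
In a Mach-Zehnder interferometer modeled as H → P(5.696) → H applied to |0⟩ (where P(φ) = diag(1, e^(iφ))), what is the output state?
(0.9163 - 0.277i)|0⟩ + (0.08375 + 0.277i)|1⟩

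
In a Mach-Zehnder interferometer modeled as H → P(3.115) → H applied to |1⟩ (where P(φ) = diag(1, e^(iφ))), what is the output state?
(0.9998 - 0.01329i)|0⟩ + (0.0001768 + 0.01329i)|1⟩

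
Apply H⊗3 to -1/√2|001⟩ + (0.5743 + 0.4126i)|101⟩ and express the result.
(-0.04695 + 0.1459i)|000⟩ + (0.04695 - 0.1459i)|001⟩ + (-0.04695 + 0.1459i)|010⟩ + (0.04695 - 0.1459i)|011⟩ + (-0.453 - 0.1459i)|100⟩ + (0.453 + 0.1459i)|101⟩ + (-0.453 - 0.1459i)|110⟩ + (0.453 + 0.1459i)|111⟩

H⊗3 gives amp(|y⟩) = (1/2√2) Σ_x (−1)^(x·y) amp(|x⟩), where x·y is the number of positions in which both x and y have a 1.
|000⟩: (-1/√2 + (0.5743 + 0.4126i))/(2√2) = (-0.04695 + 0.1459i)
|001⟩: (1/√2 - (0.5743 + 0.4126i))/(2√2) = (0.04695 - 0.1459i)
|010⟩: (-1/√2 + (0.5743 + 0.4126i))/(2√2) = (-0.04695 + 0.1459i)
|011⟩: (1/√2 - (0.5743 + 0.4126i))/(2√2) = (0.04695 - 0.1459i)
|100⟩: (-1/√2 - (0.5743 + 0.4126i))/(2√2) = (-0.453 - 0.1459i)
|101⟩: (1/√2 + (0.5743 + 0.4126i))/(2√2) = (0.453 + 0.1459i)
|110⟩: (-1/√2 - (0.5743 + 0.4126i))/(2√2) = (-0.453 - 0.1459i)
|111⟩: (1/√2 + (0.5743 + 0.4126i))/(2√2) = (0.453 + 0.1459i)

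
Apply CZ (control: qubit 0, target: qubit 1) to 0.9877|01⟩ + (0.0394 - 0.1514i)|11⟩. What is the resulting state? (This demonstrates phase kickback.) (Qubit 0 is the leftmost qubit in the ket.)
0.9877|01⟩ + (-0.0394 + 0.1514i)|11⟩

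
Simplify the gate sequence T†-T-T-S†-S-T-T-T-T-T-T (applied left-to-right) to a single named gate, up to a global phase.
T†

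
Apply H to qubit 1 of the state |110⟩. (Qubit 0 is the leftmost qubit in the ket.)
1/√2|100⟩ - 1/√2|110⟩

H on qubit 1 mixes each pair of kets that differ only in qubit 1: amplitudes (a, b) of (|…0…⟩, |…1…⟩) become ((a + b)/√2, (a − b)/√2). Kets absent from the input have amplitude 0.
(|100⟩, |110⟩): (a, b) = (0, 1) → (1/√2, -1/√2)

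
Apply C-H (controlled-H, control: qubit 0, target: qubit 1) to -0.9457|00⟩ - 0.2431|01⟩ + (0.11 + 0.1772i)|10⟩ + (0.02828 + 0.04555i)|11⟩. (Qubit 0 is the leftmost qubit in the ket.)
-0.9457|00⟩ - 0.2431|01⟩ + (0.09778 + 0.1575i)|10⟩ + (0.05778 + 0.09309i)|11⟩

C-H leaves the control-|0⟩ kets |00⟩, |01⟩ unchanged and applies H to qubit 1 on the control-|1⟩ pair (|10⟩, |11⟩).
H = [[1/√2, 1/√2], [1/√2, -1/√2]].
With a = amp(|10⟩) = (0.11 + 0.1772i) and b = amp(|11⟩) = (0.02828 + 0.04555i):
new amp(|10⟩) = (1/√2)·a + (1/√2)·b = (0.09778 + 0.1575i)
new amp(|11⟩) = (1/√2)·a + (-1/√2)·b = (0.05778 + 0.09309i)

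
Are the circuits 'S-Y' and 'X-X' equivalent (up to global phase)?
No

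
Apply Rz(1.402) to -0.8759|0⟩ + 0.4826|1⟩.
(-0.6694 + 0.5649i)|0⟩ + (0.3688 + 0.3113i)|1⟩

Rz(1.402) = [[e^(−iθ/2), 0], [0, e^(iθ/2)]] with e^(±iθ/2) = cos(θ/2) ± i·sin(θ/2); θ = 1.402, cos(θ/2) ≈ 0.764198, sin(θ/2) ≈ 0.644982.
With a = amp(|0⟩) = -0.8759 and b = amp(|1⟩) = 0.4826:
new amp(|0⟩) = (0.764198 - 0.644982i)·a = (-0.6694 + 0.5649i)
new amp(|1⟩) = (0.764198 + 0.644982i)·b = (0.3688 + 0.3113i)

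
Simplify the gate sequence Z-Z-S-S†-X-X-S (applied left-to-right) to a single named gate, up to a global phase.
S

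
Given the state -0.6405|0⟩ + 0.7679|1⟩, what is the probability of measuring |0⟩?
0.4102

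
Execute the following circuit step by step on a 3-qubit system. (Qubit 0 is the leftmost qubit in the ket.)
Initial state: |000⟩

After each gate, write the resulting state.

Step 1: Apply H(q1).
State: 1/√2|000⟩ + 1/√2|010⟩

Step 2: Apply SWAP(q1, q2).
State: 1/√2|000⟩ + 1/√2|001⟩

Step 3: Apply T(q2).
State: 1/√2|000⟩ + (1/2 + (1/2)i)|001⟩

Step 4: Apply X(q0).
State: 1/√2|100⟩ + (1/2 + (1/2)i)|101⟩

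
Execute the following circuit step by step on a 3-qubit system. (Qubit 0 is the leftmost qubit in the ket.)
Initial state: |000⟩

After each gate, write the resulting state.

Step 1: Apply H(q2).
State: 1/√2|000⟩ + 1/√2|001⟩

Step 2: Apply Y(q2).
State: -(1/√2)i|000⟩ + (1/√2)i|001⟩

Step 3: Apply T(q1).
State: -(1/√2)i|000⟩ + (1/√2)i|001⟩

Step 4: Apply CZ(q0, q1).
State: -(1/√2)i|000⟩ + (1/√2)i|001⟩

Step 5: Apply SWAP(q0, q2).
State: -(1/√2)i|000⟩ + (1/√2)i|100⟩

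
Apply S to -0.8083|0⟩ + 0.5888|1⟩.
-0.8083|0⟩ + 0.5888i|1⟩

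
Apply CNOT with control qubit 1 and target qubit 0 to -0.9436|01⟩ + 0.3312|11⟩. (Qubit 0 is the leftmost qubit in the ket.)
0.3312|01⟩ - 0.9436|11⟩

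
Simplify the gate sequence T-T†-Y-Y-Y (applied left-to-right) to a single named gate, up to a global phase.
Y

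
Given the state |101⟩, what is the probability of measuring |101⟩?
1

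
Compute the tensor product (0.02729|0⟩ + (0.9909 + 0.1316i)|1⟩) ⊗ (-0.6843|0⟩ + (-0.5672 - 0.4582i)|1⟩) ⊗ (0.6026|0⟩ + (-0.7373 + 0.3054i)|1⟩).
-0.01125|000⟩ + (0.01377 - 0.005703i)|001⟩ + (-0.009328 - 0.007535i)|010⟩ + (0.01523 + 0.004492i)|011⟩ + (-0.4086 - 0.05427i)|100⟩ + (0.5274 - 0.1407i)|101⟩ + (-0.3023 - 0.3186i)|110⟩ + (0.5314 + 0.2366i)|111⟩

amp(|b₁b₂…⟩) = product of the factor amplitudes for bits b₁, b₂, …; only kets whose every factor amplitude is nonzero survive.
|000⟩: (0.02729)(-0.6843)(0.6026) = -0.01125
|001⟩: (0.02729)(-0.6843)(-0.7373 + 0.3054i) = (0.01377 - 0.005703i)
|010⟩: (0.02729)(-0.5672 - 0.4582i)(0.6026) = (-0.009328 - 0.007535i)
|011⟩: (0.02729)(-0.5672 - 0.4582i)(-0.7373 + 0.3054i) = (0.01523 + 0.004492i)
|100⟩: (0.9909 + 0.1316i)(-0.6843)(0.6026) = (-0.4086 - 0.05427i)
|101⟩: (0.9909 + 0.1316i)(-0.6843)(-0.7373 + 0.3054i) = (0.5274 - 0.1407i)
|110⟩: (0.9909 + 0.1316i)(-0.5672 - 0.4582i)(0.6026) = (-0.3023 - 0.3186i)
|111⟩: (0.9909 + 0.1316i)(-0.5672 - 0.4582i)(-0.7373 + 0.3054i) = (0.5314 + 0.2366i)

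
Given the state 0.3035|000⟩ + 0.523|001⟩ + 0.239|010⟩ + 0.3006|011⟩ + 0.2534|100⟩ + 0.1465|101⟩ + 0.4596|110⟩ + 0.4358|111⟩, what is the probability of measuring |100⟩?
0.06421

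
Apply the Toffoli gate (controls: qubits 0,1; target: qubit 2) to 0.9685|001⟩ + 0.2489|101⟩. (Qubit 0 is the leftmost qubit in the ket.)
0.9685|001⟩ + 0.2489|101⟩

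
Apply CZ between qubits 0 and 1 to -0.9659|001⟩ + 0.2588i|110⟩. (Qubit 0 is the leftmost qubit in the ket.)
-0.9659|001⟩ - 0.2588i|110⟩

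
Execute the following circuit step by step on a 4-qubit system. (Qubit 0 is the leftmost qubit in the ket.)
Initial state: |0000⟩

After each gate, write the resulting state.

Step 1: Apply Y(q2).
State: i|0010⟩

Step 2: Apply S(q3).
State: i|0010⟩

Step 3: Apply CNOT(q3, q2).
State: i|0010⟩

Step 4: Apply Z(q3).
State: i|0010⟩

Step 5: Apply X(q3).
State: i|0011⟩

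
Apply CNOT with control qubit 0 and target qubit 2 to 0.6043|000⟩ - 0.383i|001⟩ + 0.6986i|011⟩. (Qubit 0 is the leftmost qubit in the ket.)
0.6043|000⟩ - 0.383i|001⟩ + 0.6986i|011⟩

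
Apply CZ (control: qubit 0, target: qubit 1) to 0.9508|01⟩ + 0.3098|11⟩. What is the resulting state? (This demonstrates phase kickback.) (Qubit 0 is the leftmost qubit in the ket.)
0.9508|01⟩ - 0.3098|11⟩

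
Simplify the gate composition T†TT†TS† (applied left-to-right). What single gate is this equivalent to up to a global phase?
S†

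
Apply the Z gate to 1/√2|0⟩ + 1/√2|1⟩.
1/√2|0⟩ - 1/√2|1⟩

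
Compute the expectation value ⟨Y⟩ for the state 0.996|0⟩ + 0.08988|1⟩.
0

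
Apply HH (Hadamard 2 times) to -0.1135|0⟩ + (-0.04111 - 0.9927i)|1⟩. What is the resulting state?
-0.1135|0⟩ + (-0.04111 - 0.9927i)|1⟩

H² = I, so an even number of Hadamards cancels: H^2 = I and the state is unchanged.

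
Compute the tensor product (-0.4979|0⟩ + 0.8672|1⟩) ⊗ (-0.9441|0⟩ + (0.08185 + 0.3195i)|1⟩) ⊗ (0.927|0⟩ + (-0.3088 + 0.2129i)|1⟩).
0.4358|000⟩ + (-0.1452 + 0.1001i)|001⟩ + (-0.03778 - 0.1475i)|010⟩ + (0.04645 + 0.04045i)|011⟩ - 0.759|100⟩ + (0.2528 - 0.1743i)|101⟩ + (0.0658 + 0.2568i)|110⟩ + (-0.08091 - 0.07045i)|111⟩

amp(|b₁b₂…⟩) = product of the factor amplitudes for bits b₁, b₂, …; only kets whose every factor amplitude is nonzero survive.
|000⟩: (-0.4979)(-0.9441)(0.927) = 0.4358
|001⟩: (-0.4979)(-0.9441)(-0.3088 + 0.2129i) = (-0.1452 + 0.1001i)
|010⟩: (-0.4979)(0.08185 + 0.3195i)(0.927) = (-0.03778 - 0.1475i)
|011⟩: (-0.4979)(0.08185 + 0.3195i)(-0.3088 + 0.2129i) = (0.04645 + 0.04045i)
|100⟩: (0.8672)(-0.9441)(0.927) = -0.759
|101⟩: (0.8672)(-0.9441)(-0.3088 + 0.2129i) = (0.2528 - 0.1743i)
|110⟩: (0.8672)(0.08185 + 0.3195i)(0.927) = (0.0658 + 0.2568i)
|111⟩: (0.8672)(0.08185 + 0.3195i)(-0.3088 + 0.2129i) = (-0.08091 - 0.07045i)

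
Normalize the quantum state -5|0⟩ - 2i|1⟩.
-0.9285|0⟩ - 0.3714i|1⟩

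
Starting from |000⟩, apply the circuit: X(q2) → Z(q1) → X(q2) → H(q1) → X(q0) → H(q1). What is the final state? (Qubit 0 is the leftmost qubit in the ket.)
|100⟩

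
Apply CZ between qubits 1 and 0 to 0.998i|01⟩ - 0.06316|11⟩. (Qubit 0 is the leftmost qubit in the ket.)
0.998i|01⟩ + 0.06316|11⟩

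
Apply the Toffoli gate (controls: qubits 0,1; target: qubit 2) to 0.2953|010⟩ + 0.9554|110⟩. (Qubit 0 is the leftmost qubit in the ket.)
0.2953|010⟩ + 0.9554|111⟩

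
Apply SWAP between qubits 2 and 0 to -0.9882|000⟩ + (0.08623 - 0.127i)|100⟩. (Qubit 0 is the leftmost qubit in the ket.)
-0.9882|000⟩ + (0.08623 - 0.127i)|001⟩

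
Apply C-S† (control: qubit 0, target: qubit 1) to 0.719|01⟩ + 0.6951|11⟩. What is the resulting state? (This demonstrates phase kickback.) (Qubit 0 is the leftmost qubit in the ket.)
0.719|01⟩ - 0.6951i|11⟩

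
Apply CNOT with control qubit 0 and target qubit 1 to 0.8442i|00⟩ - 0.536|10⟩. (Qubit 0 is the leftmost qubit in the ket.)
0.8442i|00⟩ - 0.536|11⟩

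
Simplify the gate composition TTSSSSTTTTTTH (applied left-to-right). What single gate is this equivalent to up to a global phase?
H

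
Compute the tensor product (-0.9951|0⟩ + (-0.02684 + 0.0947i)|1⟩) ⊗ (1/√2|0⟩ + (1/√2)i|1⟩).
-0.7036|00⟩ - 0.7036i|01⟩ + (-0.01898 + 0.06696i)|10⟩ + (-0.06696 - 0.01898i)|11⟩

amp(|b₁b₂…⟩) = product of the factor amplitudes for bits b₁, b₂, …; only kets whose every factor amplitude is nonzero survive.
|00⟩: (-0.9951)(1/√2) = -0.7036
|01⟩: (-0.9951)((1/√2)i) = -0.7036i
|10⟩: (-0.02684 + 0.0947i)(1/√2) = (-0.01898 + 0.06696i)
|11⟩: (-0.02684 + 0.0947i)((1/√2)i) = (-0.06696 - 0.01898i)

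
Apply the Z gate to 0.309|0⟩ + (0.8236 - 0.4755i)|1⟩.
0.309|0⟩ + (-0.8236 + 0.4755i)|1⟩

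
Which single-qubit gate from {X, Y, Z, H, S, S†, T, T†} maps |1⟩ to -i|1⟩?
S†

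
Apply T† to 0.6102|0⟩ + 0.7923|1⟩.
0.6102|0⟩ + (0.5602 - 0.5602i)|1⟩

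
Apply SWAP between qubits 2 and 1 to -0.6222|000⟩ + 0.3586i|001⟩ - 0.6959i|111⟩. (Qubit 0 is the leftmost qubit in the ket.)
-0.6222|000⟩ + 0.3586i|010⟩ - 0.6959i|111⟩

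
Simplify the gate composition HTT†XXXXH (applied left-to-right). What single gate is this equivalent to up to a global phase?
I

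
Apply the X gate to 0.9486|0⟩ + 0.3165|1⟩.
0.3165|0⟩ + 0.9486|1⟩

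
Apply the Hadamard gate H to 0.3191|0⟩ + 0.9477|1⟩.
0.8958|0⟩ - 0.4445|1⟩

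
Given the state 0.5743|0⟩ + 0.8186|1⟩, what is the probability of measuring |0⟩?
0.3298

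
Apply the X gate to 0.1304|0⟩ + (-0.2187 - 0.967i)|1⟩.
(-0.2187 - 0.967i)|0⟩ + 0.1304|1⟩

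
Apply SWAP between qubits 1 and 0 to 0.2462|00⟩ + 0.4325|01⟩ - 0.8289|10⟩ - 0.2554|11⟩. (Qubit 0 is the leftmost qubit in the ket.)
0.2462|00⟩ - 0.8289|01⟩ + 0.4325|10⟩ - 0.2554|11⟩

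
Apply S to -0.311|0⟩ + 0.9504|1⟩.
-0.311|0⟩ + 0.9504i|1⟩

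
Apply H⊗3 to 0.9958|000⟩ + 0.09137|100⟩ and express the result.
0.3844|000⟩ + 0.3844|001⟩ + 0.3844|010⟩ + 0.3844|011⟩ + 0.3198|100⟩ + 0.3198|101⟩ + 0.3198|110⟩ + 0.3198|111⟩

H⊗3 gives amp(|y⟩) = (1/2√2) Σ_x (−1)^(x·y) amp(|x⟩), where x·y is the number of positions in which both x and y have a 1.
|000⟩: (0.9958 + 0.09137)/(2√2) = 0.3844
|001⟩: (0.9958 + 0.09137)/(2√2) = 0.3844
|010⟩: (0.9958 + 0.09137)/(2√2) = 0.3844
|011⟩: (0.9958 + 0.09137)/(2√2) = 0.3844
|100⟩: (0.9958 - 0.09137)/(2√2) = 0.3198
|101⟩: (0.9958 - 0.09137)/(2√2) = 0.3198
|110⟩: (0.9958 - 0.09137)/(2√2) = 0.3198
|111⟩: (0.9958 - 0.09137)/(2√2) = 0.3198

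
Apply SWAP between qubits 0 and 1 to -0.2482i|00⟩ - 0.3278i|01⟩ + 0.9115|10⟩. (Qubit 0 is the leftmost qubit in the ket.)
-0.2482i|00⟩ + 0.9115|01⟩ - 0.3278i|10⟩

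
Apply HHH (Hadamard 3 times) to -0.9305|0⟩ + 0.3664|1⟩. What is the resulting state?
-0.3989|0⟩ - 0.917|1⟩

H² = I, so H^3 = H: a single Hadamard. With (a, b) = (-0.9305, 0.3664), H gives ((a + b)/√2, (a − b)/√2) = (-0.3989, -0.917).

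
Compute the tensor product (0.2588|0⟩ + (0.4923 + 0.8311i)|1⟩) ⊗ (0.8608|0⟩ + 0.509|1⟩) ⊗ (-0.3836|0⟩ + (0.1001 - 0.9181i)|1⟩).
-0.08546|000⟩ + (0.0223 - 0.2045i)|001⟩ - 0.05053|010⟩ + (0.01319 - 0.1209i)|011⟩ + (-0.1626 - 0.2744i)|100⟩ + (0.6992 - 0.3175i)|101⟩ + (-0.09612 - 0.1623i)|110⟩ + (0.4135 - 0.1877i)|111⟩

amp(|b₁b₂…⟩) = product of the factor amplitudes for bits b₁, b₂, …; only kets whose every factor amplitude is nonzero survive.
|000⟩: (0.2588)(0.8608)(-0.3836) = -0.08546
|001⟩: (0.2588)(0.8608)(0.1001 - 0.9181i) = (0.0223 - 0.2045i)
|010⟩: (0.2588)(0.509)(-0.3836) = -0.05053
|011⟩: (0.2588)(0.509)(0.1001 - 0.9181i) = (0.01319 - 0.1209i)
|100⟩: (0.4923 + 0.8311i)(0.8608)(-0.3836) = (-0.1626 - 0.2744i)
|101⟩: (0.4923 + 0.8311i)(0.8608)(0.1001 - 0.9181i) = (0.6992 - 0.3175i)
|110⟩: (0.4923 + 0.8311i)(0.509)(-0.3836) = (-0.09612 - 0.1623i)
|111⟩: (0.4923 + 0.8311i)(0.509)(0.1001 - 0.9181i) = (0.4135 - 0.1877i)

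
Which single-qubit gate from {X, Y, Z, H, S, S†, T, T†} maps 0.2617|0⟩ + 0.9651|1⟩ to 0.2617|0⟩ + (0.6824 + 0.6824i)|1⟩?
T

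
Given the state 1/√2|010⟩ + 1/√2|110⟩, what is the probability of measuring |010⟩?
1/2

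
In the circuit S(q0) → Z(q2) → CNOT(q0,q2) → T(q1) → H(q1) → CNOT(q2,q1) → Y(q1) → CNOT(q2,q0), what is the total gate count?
8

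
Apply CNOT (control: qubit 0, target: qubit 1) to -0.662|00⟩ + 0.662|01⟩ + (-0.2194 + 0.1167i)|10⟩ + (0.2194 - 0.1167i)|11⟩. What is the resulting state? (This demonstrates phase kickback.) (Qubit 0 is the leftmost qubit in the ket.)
-0.662|00⟩ + 0.662|01⟩ + (0.2194 - 0.1167i)|10⟩ + (-0.2194 + 0.1167i)|11⟩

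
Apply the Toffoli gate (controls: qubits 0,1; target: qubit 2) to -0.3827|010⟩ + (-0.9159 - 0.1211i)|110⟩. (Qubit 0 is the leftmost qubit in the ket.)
-0.3827|010⟩ + (-0.9159 - 0.1211i)|111⟩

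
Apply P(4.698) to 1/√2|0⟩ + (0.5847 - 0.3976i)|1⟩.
1/√2|0⟩ + (-0.406 - 0.5789i)|1⟩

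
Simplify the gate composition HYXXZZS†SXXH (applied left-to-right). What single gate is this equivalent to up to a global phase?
Y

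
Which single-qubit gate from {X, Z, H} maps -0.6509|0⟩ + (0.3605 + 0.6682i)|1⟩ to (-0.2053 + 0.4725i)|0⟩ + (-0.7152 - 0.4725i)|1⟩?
H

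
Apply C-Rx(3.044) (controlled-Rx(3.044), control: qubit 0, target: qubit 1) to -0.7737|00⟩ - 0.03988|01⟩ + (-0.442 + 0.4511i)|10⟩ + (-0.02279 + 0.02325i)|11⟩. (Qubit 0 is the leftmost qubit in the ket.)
-0.7737|00⟩ - 0.03988|01⟩ + (0.001663 + 0.04477i)|10⟩ + (0.4495 + 0.4426i)|11⟩

C-Rx(3.044) leaves the control-|0⟩ kets |00⟩, |01⟩ unchanged and applies Rx(3.044) to qubit 1 on the control-|1⟩ pair (|10⟩, |11⟩).
Rx(3.044) = [[cos(θ/2), −i·sin(θ/2)], [−i·sin(θ/2), cos(θ/2)]]; θ = 3.044, cos(θ/2) ≈ 0.048777, sin(θ/2) ≈ 0.99881.
With a = amp(|10⟩) = (-0.442 + 0.4511i) and b = amp(|11⟩) = (-0.02279 + 0.02325i):
new amp(|10⟩) = (0.048777)·a + (-0.99881i)·b = (0.001663 + 0.04477i)
new amp(|11⟩) = (-0.99881i)·a + (0.048777)·b = (0.4495 + 0.4426i)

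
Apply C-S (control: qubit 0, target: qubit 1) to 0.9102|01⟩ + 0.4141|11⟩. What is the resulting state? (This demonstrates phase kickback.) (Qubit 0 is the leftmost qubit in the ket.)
0.9102|01⟩ + 0.4141i|11⟩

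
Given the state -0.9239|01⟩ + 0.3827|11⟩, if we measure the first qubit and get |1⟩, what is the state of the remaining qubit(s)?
|1⟩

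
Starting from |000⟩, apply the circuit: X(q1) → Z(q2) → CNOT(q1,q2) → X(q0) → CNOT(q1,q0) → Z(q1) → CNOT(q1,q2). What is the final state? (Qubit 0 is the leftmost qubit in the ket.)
-|010⟩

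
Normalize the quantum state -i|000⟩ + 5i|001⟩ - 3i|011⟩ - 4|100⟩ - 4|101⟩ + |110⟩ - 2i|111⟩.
-0.1179i|000⟩ + 0.5893i|001⟩ - (1/√8)i|011⟩ - 0.4714|100⟩ - 0.4714|101⟩ + 0.1179|110⟩ - 0.2357i|111⟩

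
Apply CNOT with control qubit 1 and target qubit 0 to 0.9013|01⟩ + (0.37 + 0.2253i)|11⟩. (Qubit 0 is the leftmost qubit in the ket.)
(0.37 + 0.2253i)|01⟩ + 0.9013|11⟩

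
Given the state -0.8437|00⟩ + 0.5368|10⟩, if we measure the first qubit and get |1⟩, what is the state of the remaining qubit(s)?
|0⟩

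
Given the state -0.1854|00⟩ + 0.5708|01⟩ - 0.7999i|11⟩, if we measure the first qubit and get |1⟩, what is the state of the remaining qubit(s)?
-i|1⟩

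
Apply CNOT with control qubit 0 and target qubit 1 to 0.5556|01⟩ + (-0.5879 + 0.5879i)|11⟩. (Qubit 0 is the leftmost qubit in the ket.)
0.5556|01⟩ + (-0.5879 + 0.5879i)|10⟩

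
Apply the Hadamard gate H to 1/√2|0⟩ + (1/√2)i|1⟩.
(1/2 + (1/2)i)|0⟩ + (1/2 - (1/2)i)|1⟩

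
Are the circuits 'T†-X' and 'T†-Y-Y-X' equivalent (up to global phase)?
Yes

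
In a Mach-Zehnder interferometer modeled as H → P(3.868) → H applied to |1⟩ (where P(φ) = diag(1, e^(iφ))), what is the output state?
(0.8738 + 0.3321i)|0⟩ + (0.1262 - 0.3321i)|1⟩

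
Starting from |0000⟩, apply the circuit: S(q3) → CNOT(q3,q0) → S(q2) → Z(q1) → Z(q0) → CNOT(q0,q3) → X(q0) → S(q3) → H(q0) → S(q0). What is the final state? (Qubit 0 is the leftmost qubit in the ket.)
1/√2|0000⟩ - (1/√2)i|1000⟩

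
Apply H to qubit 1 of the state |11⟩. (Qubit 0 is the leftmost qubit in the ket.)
1/√2|10⟩ - 1/√2|11⟩

H on qubit 1 mixes each pair of kets that differ only in qubit 1: amplitudes (a, b) of (|…0…⟩, |…1…⟩) become ((a + b)/√2, (a − b)/√2). Kets absent from the input have amplitude 0.
(|10⟩, |11⟩): (a, b) = (0, 1) → (1/√2, -1/√2)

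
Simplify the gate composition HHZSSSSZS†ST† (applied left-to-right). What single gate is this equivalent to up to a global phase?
T†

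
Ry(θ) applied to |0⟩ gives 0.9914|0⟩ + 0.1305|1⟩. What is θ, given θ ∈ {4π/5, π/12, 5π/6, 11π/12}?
π/12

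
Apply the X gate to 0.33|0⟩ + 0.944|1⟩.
0.944|0⟩ + 0.33|1⟩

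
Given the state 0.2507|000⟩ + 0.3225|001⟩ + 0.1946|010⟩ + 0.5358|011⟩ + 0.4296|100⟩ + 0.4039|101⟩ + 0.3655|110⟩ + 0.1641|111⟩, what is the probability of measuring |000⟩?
0.06285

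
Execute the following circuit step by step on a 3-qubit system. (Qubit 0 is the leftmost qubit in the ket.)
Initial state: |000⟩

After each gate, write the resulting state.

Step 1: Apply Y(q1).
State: i|010⟩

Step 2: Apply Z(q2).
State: i|010⟩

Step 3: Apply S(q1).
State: -|010⟩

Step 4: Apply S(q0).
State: -|010⟩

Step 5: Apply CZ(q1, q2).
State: -|010⟩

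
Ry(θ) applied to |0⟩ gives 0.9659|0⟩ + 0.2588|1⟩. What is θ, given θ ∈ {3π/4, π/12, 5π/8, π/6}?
π/6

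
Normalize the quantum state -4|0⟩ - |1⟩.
-0.9701|0⟩ - 0.2425|1⟩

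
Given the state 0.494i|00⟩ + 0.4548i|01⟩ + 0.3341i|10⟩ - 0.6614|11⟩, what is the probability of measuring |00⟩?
0.244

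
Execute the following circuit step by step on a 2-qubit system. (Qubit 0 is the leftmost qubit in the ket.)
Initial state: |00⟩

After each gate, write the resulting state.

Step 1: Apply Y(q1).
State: i|01⟩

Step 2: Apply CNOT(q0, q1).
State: i|01⟩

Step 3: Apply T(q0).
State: i|01⟩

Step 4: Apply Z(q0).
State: i|01⟩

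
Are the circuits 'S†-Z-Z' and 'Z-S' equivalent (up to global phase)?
Yes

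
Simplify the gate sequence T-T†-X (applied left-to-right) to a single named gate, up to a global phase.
X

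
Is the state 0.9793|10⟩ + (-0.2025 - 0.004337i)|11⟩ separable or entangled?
Separable

Writing the state as a|00⟩ + b|01⟩ + c|10⟩ + d|11⟩, it is a product state iff ad − bc = 0.
Here (a, b, c, d) = (0, 0, 0.9793, (-0.2025 - 0.004337i)): ad − bc = (0)(-0.2025 - 0.004337i) − (0)(0.9793) = 0, so the state is separable.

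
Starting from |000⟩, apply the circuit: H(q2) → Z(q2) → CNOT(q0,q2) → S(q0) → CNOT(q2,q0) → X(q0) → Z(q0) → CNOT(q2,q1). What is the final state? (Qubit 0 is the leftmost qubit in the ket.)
-1/√2|011⟩ - 1/√2|100⟩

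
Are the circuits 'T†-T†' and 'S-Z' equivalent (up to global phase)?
Yes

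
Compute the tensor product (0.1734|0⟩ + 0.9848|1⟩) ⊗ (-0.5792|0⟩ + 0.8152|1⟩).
-0.1004|00⟩ + 0.1414|01⟩ - 0.5704|10⟩ + 0.8028|11⟩

amp(|b₁b₂…⟩) = product of the factor amplitudes for bits b₁, b₂, …; only kets whose every factor amplitude is nonzero survive.
|00⟩: (0.1734)(-0.5792) = -0.1004
|01⟩: (0.1734)(0.8152) = 0.1414
|10⟩: (0.9848)(-0.5792) = -0.5704
|11⟩: (0.9848)(0.8152) = 0.8028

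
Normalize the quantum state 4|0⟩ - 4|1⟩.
1/√2|0⟩ - 1/√2|1⟩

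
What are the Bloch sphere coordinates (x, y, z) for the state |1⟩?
(0, 0, -1)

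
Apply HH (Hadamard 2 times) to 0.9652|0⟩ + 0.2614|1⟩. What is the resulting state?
0.9652|0⟩ + 0.2614|1⟩

H² = I, so an even number of Hadamards cancels: H^2 = I and the state is unchanged.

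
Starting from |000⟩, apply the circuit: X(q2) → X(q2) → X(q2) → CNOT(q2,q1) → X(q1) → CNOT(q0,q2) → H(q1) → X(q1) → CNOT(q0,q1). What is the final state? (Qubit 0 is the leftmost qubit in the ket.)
1/√2|001⟩ + 1/√2|011⟩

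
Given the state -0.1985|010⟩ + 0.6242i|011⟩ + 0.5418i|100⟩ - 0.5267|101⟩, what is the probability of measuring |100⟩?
0.2935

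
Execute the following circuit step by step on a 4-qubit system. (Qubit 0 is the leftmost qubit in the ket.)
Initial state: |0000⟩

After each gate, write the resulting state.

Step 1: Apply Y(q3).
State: i|0001⟩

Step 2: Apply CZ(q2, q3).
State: i|0001⟩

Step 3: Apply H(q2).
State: (1/√2)i|0001⟩ + (1/√2)i|0011⟩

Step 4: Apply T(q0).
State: (1/√2)i|0001⟩ + (1/√2)i|0011⟩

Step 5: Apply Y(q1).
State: -1/√2|0101⟩ - 1/√2|0111⟩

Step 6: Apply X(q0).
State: -1/√2|1101⟩ - 1/√2|1111⟩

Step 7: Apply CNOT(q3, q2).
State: -1/√2|1101⟩ - 1/√2|1111⟩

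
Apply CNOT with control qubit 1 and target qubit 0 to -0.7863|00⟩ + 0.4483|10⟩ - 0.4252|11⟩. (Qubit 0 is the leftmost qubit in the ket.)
-0.7863|00⟩ - 0.4252|01⟩ + 0.4483|10⟩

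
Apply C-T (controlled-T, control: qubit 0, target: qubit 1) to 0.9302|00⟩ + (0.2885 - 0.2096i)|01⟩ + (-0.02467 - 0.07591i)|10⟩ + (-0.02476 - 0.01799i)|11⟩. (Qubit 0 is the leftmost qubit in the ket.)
0.9302|00⟩ + (0.2885 - 0.2096i)|01⟩ + (-0.02467 - 0.07591i)|10⟩ + (-0.004787 - 0.03023i)|11⟩

C-T leaves the control-|0⟩ kets |00⟩, |01⟩ unchanged and applies T to qubit 1 on the control-|1⟩ pair (|10⟩, |11⟩).
T = [[1, 0], [0, (1/√2 + (1/√2)i)]].
With a = amp(|10⟩) = (-0.02467 - 0.07591i) and b = amp(|11⟩) = (-0.02476 - 0.01799i):
new amp(|10⟩) = (1)·a = (-0.02467 - 0.07591i)
new amp(|11⟩) = (1/√2 + (1/√2)i)·b = (-0.004787 - 0.03023i)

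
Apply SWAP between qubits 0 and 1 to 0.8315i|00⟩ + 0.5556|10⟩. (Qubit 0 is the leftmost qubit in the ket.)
0.8315i|00⟩ + 0.5556|01⟩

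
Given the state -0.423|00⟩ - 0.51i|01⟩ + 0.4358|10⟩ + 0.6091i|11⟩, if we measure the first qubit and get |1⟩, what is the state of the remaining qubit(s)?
0.5819|0⟩ + 0.8133i|1⟩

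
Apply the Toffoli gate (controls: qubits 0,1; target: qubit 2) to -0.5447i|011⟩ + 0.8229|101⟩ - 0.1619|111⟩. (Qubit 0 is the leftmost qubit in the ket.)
-0.5447i|011⟩ + 0.8229|101⟩ - 0.1619|110⟩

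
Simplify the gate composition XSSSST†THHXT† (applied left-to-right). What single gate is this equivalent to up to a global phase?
T†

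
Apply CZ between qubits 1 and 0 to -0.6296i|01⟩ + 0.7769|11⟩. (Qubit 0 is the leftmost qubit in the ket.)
-0.6296i|01⟩ - 0.7769|11⟩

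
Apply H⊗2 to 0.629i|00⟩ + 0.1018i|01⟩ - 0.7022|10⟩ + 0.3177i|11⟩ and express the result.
(-0.3511 + 0.5243i)|00⟩ + (-0.3511 + 0.1048i)|01⟩ + (0.3511 + 0.2066i)|10⟩ + (0.3511 + 0.4225i)|11⟩

H⊗2 gives amp(|y⟩) = (1/2) Σ_x (−1)^(x·y) amp(|x⟩), where x·y is the number of positions in which both x and y have a 1.
|00⟩: (0.629i + 0.1018i - 0.7022 + 0.3177i)/2 = (-0.3511 + 0.5243i)
|01⟩: (0.629i - 0.1018i - 0.7022 - 0.3177i)/2 = (-0.3511 + 0.1048i)
|10⟩: (0.629i + 0.1018i + 0.7022 - 0.3177i)/2 = (0.3511 + 0.2066i)
|11⟩: (0.629i - 0.1018i + 0.7022 + 0.3177i)/2 = (0.3511 + 0.4225i)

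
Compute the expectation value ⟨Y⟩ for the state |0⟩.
0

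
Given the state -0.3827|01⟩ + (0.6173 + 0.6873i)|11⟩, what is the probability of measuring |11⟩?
0.8534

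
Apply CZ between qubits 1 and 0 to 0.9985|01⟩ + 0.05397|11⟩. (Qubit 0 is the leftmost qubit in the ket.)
0.9985|01⟩ - 0.05397|11⟩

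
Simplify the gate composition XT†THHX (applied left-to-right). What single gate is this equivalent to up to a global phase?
I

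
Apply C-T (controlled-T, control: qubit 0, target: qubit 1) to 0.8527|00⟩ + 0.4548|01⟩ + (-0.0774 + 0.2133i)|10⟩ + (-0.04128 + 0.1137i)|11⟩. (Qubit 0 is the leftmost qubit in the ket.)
0.8527|00⟩ + 0.4548|01⟩ + (-0.0774 + 0.2133i)|10⟩ + (-0.1096 + 0.05121i)|11⟩

C-T leaves the control-|0⟩ kets |00⟩, |01⟩ unchanged and applies T to qubit 1 on the control-|1⟩ pair (|10⟩, |11⟩).
T = [[1, 0], [0, (1/√2 + (1/√2)i)]].
With a = amp(|10⟩) = (-0.0774 + 0.2133i) and b = amp(|11⟩) = (-0.04128 + 0.1137i):
new amp(|10⟩) = (1)·a = (-0.0774 + 0.2133i)
new amp(|11⟩) = (1/√2 + (1/√2)i)·b = (-0.1096 + 0.05121i)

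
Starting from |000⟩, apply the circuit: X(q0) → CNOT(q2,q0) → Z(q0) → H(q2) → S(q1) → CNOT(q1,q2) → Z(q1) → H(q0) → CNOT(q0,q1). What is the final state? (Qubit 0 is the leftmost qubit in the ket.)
-1/2|000⟩ - 1/2|001⟩ + 1/2|110⟩ + 1/2|111⟩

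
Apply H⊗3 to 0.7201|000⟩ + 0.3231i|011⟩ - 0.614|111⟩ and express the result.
(0.03751 + 0.1142i)|000⟩ + (0.4717 - 0.1142i)|001⟩ + (0.4717 - 0.1142i)|010⟩ + (0.03751 + 0.1142i)|011⟩ + (0.4717 + 0.1142i)|100⟩ + (0.03751 - 0.1142i)|101⟩ + (0.03751 - 0.1142i)|110⟩ + (0.4717 + 0.1142i)|111⟩

H⊗3 gives amp(|y⟩) = (1/2√2) Σ_x (−1)^(x·y) amp(|x⟩), where x·y is the number of positions in which both x and y have a 1.
|000⟩: (0.7201 + 0.3231i - 0.614)/(2√2) = (0.03751 + 0.1142i)
|001⟩: (0.7201 - 0.3231i + 0.614)/(2√2) = (0.4717 - 0.1142i)
|010⟩: (0.7201 - 0.3231i + 0.614)/(2√2) = (0.4717 - 0.1142i)
|011⟩: (0.7201 + 0.3231i - 0.614)/(2√2) = (0.03751 + 0.1142i)
|100⟩: (0.7201 + 0.3231i + 0.614)/(2√2) = (0.4717 + 0.1142i)
|101⟩: (0.7201 - 0.3231i - 0.614)/(2√2) = (0.03751 - 0.1142i)
|110⟩: (0.7201 - 0.3231i - 0.614)/(2√2) = (0.03751 - 0.1142i)
|111⟩: (0.7201 + 0.3231i + 0.614)/(2√2) = (0.4717 + 0.1142i)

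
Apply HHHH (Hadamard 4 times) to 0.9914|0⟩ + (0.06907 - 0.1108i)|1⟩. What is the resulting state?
0.9914|0⟩ + (0.06907 - 0.1108i)|1⟩

H² = I, so an even number of Hadamards cancels: H^4 = I and the state is unchanged.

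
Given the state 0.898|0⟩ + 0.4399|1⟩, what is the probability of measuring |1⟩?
0.1935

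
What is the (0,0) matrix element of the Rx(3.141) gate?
0.0002963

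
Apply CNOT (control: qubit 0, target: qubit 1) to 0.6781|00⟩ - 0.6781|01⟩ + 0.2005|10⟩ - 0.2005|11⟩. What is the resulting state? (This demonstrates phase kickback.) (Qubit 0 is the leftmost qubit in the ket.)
0.6781|00⟩ - 0.6781|01⟩ - 0.2005|10⟩ + 0.2005|11⟩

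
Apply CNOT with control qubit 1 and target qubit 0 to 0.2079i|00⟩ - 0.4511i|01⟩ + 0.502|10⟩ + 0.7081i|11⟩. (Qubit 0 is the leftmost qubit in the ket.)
0.2079i|00⟩ + 0.7081i|01⟩ + 0.502|10⟩ - 0.4511i|11⟩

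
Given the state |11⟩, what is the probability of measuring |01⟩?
0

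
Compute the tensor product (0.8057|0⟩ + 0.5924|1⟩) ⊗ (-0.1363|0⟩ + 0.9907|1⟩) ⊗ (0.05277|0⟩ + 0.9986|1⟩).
-0.005795|000⟩ - 0.1097|001⟩ + 0.04212|010⟩ + 0.7971|011⟩ - 0.004261|100⟩ - 0.08063|101⟩ + 0.03097|110⟩ + 0.5861|111⟩

amp(|b₁b₂…⟩) = product of the factor amplitudes for bits b₁, b₂, …; only kets whose every factor amplitude is nonzero survive.
|000⟩: (0.8057)(-0.1363)(0.05277) = -0.005795
|001⟩: (0.8057)(-0.1363)(0.9986) = -0.1097
|010⟩: (0.8057)(0.9907)(0.05277) = 0.04212
|011⟩: (0.8057)(0.9907)(0.9986) = 0.7971
|100⟩: (0.5924)(-0.1363)(0.05277) = -0.004261
|101⟩: (0.5924)(-0.1363)(0.9986) = -0.08063
|110⟩: (0.5924)(0.9907)(0.05277) = 0.03097
|111⟩: (0.5924)(0.9907)(0.9986) = 0.5861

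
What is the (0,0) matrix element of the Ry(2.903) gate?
0.119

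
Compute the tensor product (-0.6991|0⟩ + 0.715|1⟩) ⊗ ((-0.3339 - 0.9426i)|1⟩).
(0.2334 + 0.659i)|01⟩ + (-0.2387 - 0.674i)|11⟩

amp(|b₁b₂…⟩) = product of the factor amplitudes for bits b₁, b₂, …; only kets whose every factor amplitude is nonzero survive.
|01⟩: (-0.6991)(-0.3339 - 0.9426i) = (0.2334 + 0.659i)
|11⟩: (0.715)(-0.3339 - 0.9426i) = (-0.2387 - 0.674i)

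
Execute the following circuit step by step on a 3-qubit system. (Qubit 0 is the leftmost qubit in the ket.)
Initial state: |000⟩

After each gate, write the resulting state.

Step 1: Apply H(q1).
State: 1/√2|000⟩ + 1/√2|010⟩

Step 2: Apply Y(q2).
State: (1/√2)i|001⟩ + (1/√2)i|011⟩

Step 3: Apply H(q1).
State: i|001⟩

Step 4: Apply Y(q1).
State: -|011⟩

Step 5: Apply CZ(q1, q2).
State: |011⟩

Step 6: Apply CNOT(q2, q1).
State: |001⟩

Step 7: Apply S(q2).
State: i|001⟩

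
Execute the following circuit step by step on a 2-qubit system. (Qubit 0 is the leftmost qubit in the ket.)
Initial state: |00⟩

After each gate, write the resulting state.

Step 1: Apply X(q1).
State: |01⟩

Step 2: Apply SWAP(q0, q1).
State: |10⟩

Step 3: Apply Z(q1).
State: |10⟩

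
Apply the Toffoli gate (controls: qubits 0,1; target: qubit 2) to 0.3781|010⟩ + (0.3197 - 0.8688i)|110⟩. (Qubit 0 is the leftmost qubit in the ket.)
0.3781|010⟩ + (0.3197 - 0.8688i)|111⟩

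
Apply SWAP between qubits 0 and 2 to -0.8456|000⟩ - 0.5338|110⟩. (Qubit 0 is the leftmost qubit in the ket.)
-0.8456|000⟩ - 0.5338|011⟩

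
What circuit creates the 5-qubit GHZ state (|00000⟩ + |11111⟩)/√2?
H(q0) → CNOT(q0,q1) → CNOT(q0,q2) → CNOT(q0,q3) → CNOT(q0,q4)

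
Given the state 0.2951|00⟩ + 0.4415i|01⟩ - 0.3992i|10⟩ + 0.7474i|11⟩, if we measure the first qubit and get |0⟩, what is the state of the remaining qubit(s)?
0.5557|0⟩ + 0.8314i|1⟩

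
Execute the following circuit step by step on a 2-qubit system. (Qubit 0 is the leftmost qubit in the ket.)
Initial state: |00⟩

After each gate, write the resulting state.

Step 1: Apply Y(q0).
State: i|10⟩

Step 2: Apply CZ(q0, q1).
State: i|10⟩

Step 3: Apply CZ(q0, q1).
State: i|10⟩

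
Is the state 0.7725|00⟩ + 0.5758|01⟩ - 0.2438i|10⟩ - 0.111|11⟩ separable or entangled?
Entangled

Writing the state as a|00⟩ + b|01⟩ + c|10⟩ + d|11⟩, it is a product state iff ad − bc = 0.
Here (a, b, c, d) = (0.7725, 0.5758, -0.2438i, -0.111): ad − bc = (0.7725)(-0.111) − (0.5758)(-0.2438i) = (-0.08575 + 0.1404i) ≠ 0, so the state is entangled.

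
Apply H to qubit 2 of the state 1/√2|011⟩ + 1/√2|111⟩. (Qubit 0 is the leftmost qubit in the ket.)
1/2|010⟩ - 1/2|011⟩ + 1/2|110⟩ - 1/2|111⟩

H on qubit 2 mixes each pair of kets that differ only in qubit 2: amplitudes (a, b) of (|…0…⟩, |…1…⟩) become ((a + b)/√2, (a − b)/√2). Kets absent from the input have amplitude 0.
(|010⟩, |011⟩): (a, b) = (0, 1/√2) → (1/2, -1/2)
(|110⟩, |111⟩): (a, b) = (0, 1/√2) → (1/2, -1/2)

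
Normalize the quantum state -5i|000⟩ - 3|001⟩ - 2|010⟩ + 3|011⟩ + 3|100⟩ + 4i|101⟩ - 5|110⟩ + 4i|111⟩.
-0.4704i|000⟩ - 0.2822|001⟩ - 0.1881|010⟩ + 0.2822|011⟩ + 0.2822|100⟩ + 0.3763i|101⟩ - 0.4704|110⟩ + 0.3763i|111⟩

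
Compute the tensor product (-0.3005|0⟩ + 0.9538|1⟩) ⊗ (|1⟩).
-0.3005|01⟩ + 0.9538|11⟩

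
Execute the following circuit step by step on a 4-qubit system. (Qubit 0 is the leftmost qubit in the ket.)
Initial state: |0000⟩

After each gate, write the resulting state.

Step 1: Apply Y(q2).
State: i|0010⟩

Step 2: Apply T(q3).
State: i|0010⟩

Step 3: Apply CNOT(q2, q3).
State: i|0011⟩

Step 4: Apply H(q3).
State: (1/√2)i|0010⟩ - (1/√2)i|0011⟩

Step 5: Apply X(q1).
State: (1/√2)i|0110⟩ - (1/√2)i|0111⟩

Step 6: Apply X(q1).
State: (1/√2)i|0010⟩ - (1/√2)i|0011⟩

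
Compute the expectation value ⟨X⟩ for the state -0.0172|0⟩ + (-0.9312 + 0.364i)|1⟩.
0.03203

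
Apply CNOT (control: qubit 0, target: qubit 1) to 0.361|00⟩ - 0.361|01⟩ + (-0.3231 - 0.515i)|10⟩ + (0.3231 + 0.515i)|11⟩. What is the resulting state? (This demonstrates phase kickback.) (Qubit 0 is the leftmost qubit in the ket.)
0.361|00⟩ - 0.361|01⟩ + (0.3231 + 0.515i)|10⟩ + (-0.3231 - 0.515i)|11⟩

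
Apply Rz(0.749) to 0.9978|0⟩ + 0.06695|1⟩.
(0.9286 - 0.365i)|0⟩ + (0.06231 + 0.02449i)|1⟩

Rz(0.749) = [[e^(−iθ/2), 0], [0, e^(iθ/2)]] with e^(±iθ/2) = cos(θ/2) ± i·sin(θ/2); θ = 0.749, cos(θ/2) ≈ 0.930691, sin(θ/2) ≈ 0.365807.
With a = amp(|0⟩) = 0.9978 and b = amp(|1⟩) = 0.06695:
new amp(|0⟩) = (0.930691 - 0.365807i)·a = (0.9286 - 0.365i)
new amp(|1⟩) = (0.930691 + 0.365807i)·b = (0.06231 + 0.02449i)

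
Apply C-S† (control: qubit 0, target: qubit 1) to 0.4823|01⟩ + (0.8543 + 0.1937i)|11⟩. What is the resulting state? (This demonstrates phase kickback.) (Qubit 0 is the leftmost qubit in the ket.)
0.4823|01⟩ + (0.1937 - 0.8543i)|11⟩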